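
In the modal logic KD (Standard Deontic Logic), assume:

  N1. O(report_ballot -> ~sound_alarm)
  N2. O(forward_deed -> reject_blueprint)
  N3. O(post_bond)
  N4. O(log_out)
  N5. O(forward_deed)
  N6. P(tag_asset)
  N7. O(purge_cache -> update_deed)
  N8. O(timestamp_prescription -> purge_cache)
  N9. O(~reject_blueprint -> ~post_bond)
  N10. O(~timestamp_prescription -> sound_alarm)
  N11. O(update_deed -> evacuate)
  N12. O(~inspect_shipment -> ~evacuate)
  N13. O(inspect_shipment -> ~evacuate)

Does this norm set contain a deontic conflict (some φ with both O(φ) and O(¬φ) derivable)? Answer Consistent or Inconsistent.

Consistent

Premise 9 is O(~reject_blueprint -> ~post_bond), but O(~reject_blueprint) is not derivable from the premises, so it does not yield O(~post_bond).
So O(~post_bond) is not derivable, and the apparent clash with O(post_bond) does not arise.
A world satisfying every obligation exists (e.g. evacuate=false, forward_deed=true, inspect_shipment=false, log_out=true, post_bond=true, purge_cache=false, reject_blueprint=true, report_ballot=false, sound_alarm=true, tag_asset=false, timestamp_prescription=false, update_deed=false); no atom is both obligatory and forbidden, so the set is consistent.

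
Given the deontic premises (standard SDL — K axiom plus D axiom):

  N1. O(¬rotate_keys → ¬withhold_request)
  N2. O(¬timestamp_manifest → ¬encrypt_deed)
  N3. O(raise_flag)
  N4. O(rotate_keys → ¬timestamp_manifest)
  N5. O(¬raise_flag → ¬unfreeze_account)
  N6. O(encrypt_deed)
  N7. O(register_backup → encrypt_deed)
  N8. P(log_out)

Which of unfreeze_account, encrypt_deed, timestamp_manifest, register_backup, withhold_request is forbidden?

From premise 6 we have O(encrypt_deed).
Premise 2, O(¬timestamp_manifest → ¬encrypt_deed), contraposes to O(encrypt_deed → timestamp_manifest); with O(encrypt_deed) we get O(timestamp_manifest).
The contrapositive of premise 4 (O(rotate_keys → ¬timestamp_manifest)) is O(timestamp_manifest → ¬rotate_keys), and O(timestamp_manifest) is already established, so O(¬rotate_keys).
Applying K to premise 1 (O(¬rotate_keys → ¬withhold_request)) and O(¬rotate_keys) yields O(¬withhold_request).
So O(¬withhold_request) holds, i.e. withhold_request is forbidden. None of the other listed options is forbidden under the premises.

withhold_request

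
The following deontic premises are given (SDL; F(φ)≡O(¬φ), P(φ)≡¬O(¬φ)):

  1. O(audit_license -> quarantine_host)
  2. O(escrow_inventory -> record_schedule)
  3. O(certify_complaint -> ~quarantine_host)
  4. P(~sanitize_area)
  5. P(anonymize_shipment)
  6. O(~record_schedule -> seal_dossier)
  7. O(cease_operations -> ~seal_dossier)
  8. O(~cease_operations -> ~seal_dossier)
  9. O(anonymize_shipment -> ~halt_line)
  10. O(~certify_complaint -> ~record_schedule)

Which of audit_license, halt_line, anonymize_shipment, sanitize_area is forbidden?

audit_license

Premises 7 and 8 are O(cease_operations -> ~seal_dossier) and O(~cease_operations -> ~seal_dossier); every ideal world satisfies cease_operations or ~cease_operations, so in either case ~seal_dossier holds — hence O(~seal_dossier).
Premise 6 is O(~record_schedule -> seal_dossier); contrapositively O(~seal_dossier -> record_schedule). Since O(~seal_dossier) holds, K gives O(record_schedule).
Premise 10, O(~certify_complaint -> ~record_schedule), contraposes to O(record_schedule -> certify_complaint); with O(record_schedule) we get O(certify_complaint).
With premise 3, O(certify_complaint -> ~quarantine_host), the K-axiom yields O(~quarantine_host).
Premise 1 is O(audit_license -> quarantine_host); contrapositively O(~quarantine_host -> ~audit_license). Since O(~quarantine_host) holds, K gives O(~audit_license).
So O(~audit_license) holds, i.e. audit_license is forbidden. None of the other listed options is forbidden under the premises.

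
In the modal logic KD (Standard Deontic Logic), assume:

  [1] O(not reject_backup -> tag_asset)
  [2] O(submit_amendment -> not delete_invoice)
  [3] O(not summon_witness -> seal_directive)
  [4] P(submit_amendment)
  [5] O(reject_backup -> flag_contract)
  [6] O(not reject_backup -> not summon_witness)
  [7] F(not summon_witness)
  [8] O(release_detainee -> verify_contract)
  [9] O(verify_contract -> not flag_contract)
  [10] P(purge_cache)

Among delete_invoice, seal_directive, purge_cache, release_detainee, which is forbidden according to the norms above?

release_detainee

F(not summon_witness) at premise 7 means O(summon_witness).
Premise 6 is O(not reject_backup -> not summon_witness); contrapositively O(summon_witness -> reject_backup). Since O(summon_witness) holds, K gives O(reject_backup).
Applying K to premise 5 (O(reject_backup -> flag_contract)) and O(reject_backup) yields O(flag_contract).
Premise 9 is O(verify_contract -> not flag_contract); contrapositively O(flag_contract -> not verify_contract). Since O(flag_contract) holds, K gives O(not verify_contract).
Premise 8, O(release_detainee -> verify_contract), contraposes to O(not verify_contract -> not release_detainee); with O(not verify_contract) we get O(not release_detainee).
So O(not release_detainee) holds, i.e. release_detainee is forbidden. None of the other listed options is forbidden under the premises.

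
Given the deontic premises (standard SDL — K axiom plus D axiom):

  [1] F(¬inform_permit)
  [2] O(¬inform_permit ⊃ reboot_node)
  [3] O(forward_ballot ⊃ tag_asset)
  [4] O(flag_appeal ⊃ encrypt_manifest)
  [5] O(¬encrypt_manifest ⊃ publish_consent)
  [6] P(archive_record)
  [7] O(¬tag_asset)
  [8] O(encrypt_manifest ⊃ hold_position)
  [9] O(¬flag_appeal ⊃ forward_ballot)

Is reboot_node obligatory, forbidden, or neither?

Premise 2 is O(¬inform_permit ⊃ reboot_node), but O(¬inform_permit) is not derivable from the premises, so it does not yield O(reboot_node).
No premise or chain of K-axiom applications forces O(reboot_node), and none forces O(¬reboot_node). So reboot_node is neither obligatory nor forbidden under these norms.

Neither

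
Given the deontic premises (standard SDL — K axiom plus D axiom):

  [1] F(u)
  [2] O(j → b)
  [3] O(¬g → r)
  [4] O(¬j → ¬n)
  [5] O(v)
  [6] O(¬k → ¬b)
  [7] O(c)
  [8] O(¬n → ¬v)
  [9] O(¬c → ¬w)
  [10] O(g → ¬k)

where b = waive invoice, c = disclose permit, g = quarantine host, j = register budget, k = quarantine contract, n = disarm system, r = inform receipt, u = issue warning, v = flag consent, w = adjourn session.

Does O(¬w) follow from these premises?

No

Premise 9 is O(¬c → ¬w), but O(¬c) is not derivable from the premises, so it does not yield O(¬w).
No other premise forces O(¬w). An ideal world satisfying every premise can still have ¬w false, so O(¬w) is not derivable.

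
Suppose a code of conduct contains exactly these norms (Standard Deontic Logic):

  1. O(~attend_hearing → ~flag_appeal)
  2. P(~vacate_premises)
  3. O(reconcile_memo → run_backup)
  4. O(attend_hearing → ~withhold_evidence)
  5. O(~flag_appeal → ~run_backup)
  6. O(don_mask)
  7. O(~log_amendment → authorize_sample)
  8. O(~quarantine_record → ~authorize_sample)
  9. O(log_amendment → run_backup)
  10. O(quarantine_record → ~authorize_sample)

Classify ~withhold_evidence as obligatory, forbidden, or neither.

Obligatory

Premises 10 and 8 are O(quarantine_record → ~authorize_sample) and O(~quarantine_record → ~authorize_sample); every ideal world satisfies quarantine_record or ~quarantine_record, so in either case ~authorize_sample holds — hence O(~authorize_sample).
Premise 7 is O(~log_amendment → authorize_sample); contrapositively O(~authorize_sample → log_amendment). Since O(~authorize_sample) holds, K gives O(log_amendment).
With premise 9, O(log_amendment → run_backup), the K-axiom yields O(run_backup).
Premise 5 is O(~flag_appeal → ~run_backup); contrapositively O(run_backup → flag_appeal). Since O(run_backup) holds, K gives O(flag_appeal).
Premise 1 is O(~attend_hearing → ~flag_appeal); contrapositively O(flag_appeal → attend_hearing). Since O(flag_appeal) holds, K gives O(attend_hearing).
Applying K to premise 4 (O(attend_hearing → ~withhold_evidence)) and O(attend_hearing) yields O(~withhold_evidence).
Premises 2, 3, 6 do not contribute to this derivation.
Hence ~withhold_evidence is obligatory.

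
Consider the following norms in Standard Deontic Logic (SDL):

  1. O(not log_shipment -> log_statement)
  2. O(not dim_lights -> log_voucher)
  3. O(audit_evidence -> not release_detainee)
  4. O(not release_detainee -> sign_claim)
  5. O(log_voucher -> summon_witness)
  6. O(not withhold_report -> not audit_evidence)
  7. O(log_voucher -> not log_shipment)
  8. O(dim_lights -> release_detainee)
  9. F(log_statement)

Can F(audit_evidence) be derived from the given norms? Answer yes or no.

Premise 9 is F(log_statement), i.e. O(not log_statement).
Premise 1, O(not log_shipment -> log_statement), contraposes to O(not log_statement -> log_shipment); with O(not log_statement) we get O(log_shipment).
Premise 7 is O(log_voucher -> not log_shipment); contrapositively O(log_shipment -> not log_voucher). Since O(log_shipment) holds, K gives O(not log_voucher).
The contrapositive of premise 2 (O(not dim_lights -> log_voucher)) is O(not log_voucher -> dim_lights), and O(not log_voucher) is already established, so O(dim_lights).
Premise 8 is O(dim_lights -> release_detainee); since O(dim_lights), deontic closure gives O(release_detainee).
Premise 3 is O(audit_evidence -> not release_detainee); contrapositively O(release_detainee -> not audit_evidence). Since O(release_detainee) holds, K gives O(not audit_evidence).
Premises 4, 5, 6 do not contribute to this derivation.
So O(not audit_evidence) holds, i.e. F(audit_evidence). The claim follows.

Yes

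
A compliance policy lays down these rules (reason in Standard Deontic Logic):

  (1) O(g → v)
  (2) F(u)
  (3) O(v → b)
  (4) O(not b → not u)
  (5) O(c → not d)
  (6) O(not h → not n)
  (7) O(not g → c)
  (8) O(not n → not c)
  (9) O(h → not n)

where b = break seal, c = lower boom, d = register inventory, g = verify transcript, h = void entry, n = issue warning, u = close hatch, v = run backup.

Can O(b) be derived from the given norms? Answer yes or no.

Premises 6 and 9 cover both cases: O(not h → not n) and O(h → not n). Since not h ∨ h is a tautology, O(not n) follows.
With premise 8, O(not n → not c), the K-axiom yields O(not c).
Premise 7, O(not g → c), contraposes to O(not c → g); with O(not c) we get O(g).
From O(g) and premise 1, O(g → v), we obtain O(v).
Applying K to premise 3 (O(v → b)) and O(v) yields O(b).
Premises 2, 4, 5 do not contribute to this derivation.
So O(b) follows.

Yes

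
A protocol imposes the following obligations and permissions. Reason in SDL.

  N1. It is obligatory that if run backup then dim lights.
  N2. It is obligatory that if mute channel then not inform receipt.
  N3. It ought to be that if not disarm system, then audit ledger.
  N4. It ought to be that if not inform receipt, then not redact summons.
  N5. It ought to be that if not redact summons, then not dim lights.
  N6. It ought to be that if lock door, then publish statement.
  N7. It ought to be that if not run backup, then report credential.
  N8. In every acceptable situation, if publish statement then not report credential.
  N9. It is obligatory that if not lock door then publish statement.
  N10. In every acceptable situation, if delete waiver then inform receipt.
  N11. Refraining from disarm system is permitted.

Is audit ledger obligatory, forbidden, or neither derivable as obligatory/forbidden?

Premise 3 is O(¬disarm_system → audit_ledger), but O(¬disarm_system) is not derivable from the premises (the permission P(¬disarm_system) asserts only ¬O(disarm_system), not O(¬disarm_system)), so it does not yield O(audit_ledger).
No premise or chain of K-axiom applications forces O(audit_ledger), and none forces O(¬audit_ledger). So audit_ledger is neither obligatory nor forbidden under these norms.

Neither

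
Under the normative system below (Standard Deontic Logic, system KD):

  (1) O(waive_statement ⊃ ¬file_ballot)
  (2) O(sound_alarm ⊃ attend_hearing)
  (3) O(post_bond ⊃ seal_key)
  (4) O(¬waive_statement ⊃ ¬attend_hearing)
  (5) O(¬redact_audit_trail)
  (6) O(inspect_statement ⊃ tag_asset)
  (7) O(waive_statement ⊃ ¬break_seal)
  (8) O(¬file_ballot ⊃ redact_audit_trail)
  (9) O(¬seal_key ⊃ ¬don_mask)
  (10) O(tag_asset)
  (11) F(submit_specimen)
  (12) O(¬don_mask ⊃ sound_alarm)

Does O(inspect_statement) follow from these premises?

No

Premise 6 is O(inspect_statement ⊃ tag_asset); even if O(tag_asset) held, inferring O(inspect_statement) would be affirming the consequent — invalid.
No other premise forces O(inspect_statement). An ideal world satisfying every premise can still have inspect_statement false, so O(inspect_statement) is not derivable.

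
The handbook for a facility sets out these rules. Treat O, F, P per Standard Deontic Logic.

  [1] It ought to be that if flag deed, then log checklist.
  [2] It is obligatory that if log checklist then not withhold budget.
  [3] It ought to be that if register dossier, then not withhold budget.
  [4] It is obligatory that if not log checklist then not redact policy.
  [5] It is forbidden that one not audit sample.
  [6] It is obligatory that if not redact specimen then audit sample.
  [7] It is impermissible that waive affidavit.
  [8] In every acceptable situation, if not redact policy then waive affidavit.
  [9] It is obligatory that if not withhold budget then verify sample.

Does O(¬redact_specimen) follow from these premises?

Premise 6 is O(¬redact_specimen → audit_sample); even if O(audit_sample) held, inferring O(¬redact_specimen) would be affirming the consequent — invalid.
No other premise forces O(¬redact_specimen). An ideal world satisfying every premise can still have ¬redact_specimen false, so O(¬redact_specimen) is not derivable.

No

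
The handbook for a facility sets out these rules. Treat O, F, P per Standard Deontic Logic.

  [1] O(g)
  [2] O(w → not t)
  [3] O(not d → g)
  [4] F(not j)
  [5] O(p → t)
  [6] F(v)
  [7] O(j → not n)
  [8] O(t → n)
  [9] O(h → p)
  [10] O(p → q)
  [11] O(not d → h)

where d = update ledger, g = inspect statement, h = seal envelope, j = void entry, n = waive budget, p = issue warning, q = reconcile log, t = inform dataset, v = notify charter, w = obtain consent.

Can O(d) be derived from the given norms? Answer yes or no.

Yes

Premise 4 is F(not j), i.e. O(j).
With premise 7, O(j → not n), the K-axiom yields O(not n).
The contrapositive of premise 8 (O(t → n)) is O(not n → not t), and O(not n) is already established, so O(not t).
Premise 5, O(p → t), contraposes to O(not t → not p); with O(not t) we get O(not p).
The contrapositive of premise 9 (O(h → p)) is O(not p → not h), and O(not p) is already established, so O(not h).
Premise 11 is O(not d → h); contrapositively O(not h → d). Since O(not h) holds, K gives O(d).
Premises 1, 2, 3, 6, 10 do not contribute to this derivation.
So O(d) follows.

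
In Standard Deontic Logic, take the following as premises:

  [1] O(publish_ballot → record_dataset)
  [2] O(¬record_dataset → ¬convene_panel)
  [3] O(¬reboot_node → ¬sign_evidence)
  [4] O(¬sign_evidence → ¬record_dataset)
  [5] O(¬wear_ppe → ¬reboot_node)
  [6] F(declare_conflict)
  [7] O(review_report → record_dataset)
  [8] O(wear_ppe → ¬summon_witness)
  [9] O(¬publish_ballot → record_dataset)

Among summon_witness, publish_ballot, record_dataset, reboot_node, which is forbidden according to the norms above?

By case analysis on publish_ballot: premise 1 gives O(publish_ballot → record_dataset) and premise 9 gives O(¬publish_ballot → record_dataset), so O(record_dataset) either way.
Premise 4, O(¬sign_evidence → ¬record_dataset), contraposes to O(record_dataset → sign_evidence); with O(record_dataset) we get O(sign_evidence).
Premise 3, O(¬reboot_node → ¬sign_evidence), contraposes to O(sign_evidence → reboot_node); with O(sign_evidence) we get O(reboot_node).
Premise 5 is O(¬wear_ppe → ¬reboot_node); contrapositively O(reboot_node → wear_ppe). Since O(reboot_node) holds, K gives O(wear_ppe).
With premise 8, O(wear_ppe → ¬summon_witness), the K-axiom yields O(¬summon_witness).
So O(¬summon_witness) holds, i.e. summon_witness is forbidden. None of the other listed options is forbidden under the premises.

summon_witness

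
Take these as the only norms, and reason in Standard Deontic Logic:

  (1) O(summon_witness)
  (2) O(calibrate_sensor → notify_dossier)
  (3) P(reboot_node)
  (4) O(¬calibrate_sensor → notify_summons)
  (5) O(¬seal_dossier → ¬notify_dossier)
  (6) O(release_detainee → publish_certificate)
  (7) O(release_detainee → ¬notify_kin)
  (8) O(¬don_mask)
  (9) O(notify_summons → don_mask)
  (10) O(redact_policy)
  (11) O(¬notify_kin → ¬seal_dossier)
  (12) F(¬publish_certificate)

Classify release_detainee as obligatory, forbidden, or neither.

Premise 8 states O(¬don_mask) outright.
Premise 9 is O(notify_summons → don_mask); contrapositively O(¬don_mask → ¬notify_summons). Since O(¬don_mask) holds, K gives O(¬notify_summons).
The contrapositive of premise 4 (O(¬calibrate_sensor → notify_summons)) is O(¬notify_summons → calibrate_sensor), and O(¬notify_summons) is already established, so O(calibrate_sensor).
With premise 2, O(calibrate_sensor → notify_dossier), the K-axiom yields O(notify_dossier).
Premise 5 is O(¬seal_dossier → ¬notify_dossier); contrapositively O(notify_dossier → seal_dossier). Since O(notify_dossier) holds, K gives O(seal_dossier).
The contrapositive of premise 11 (O(¬notify_kin → ¬seal_dossier)) is O(seal_dossier → notify_kin), and O(seal_dossier) is already established, so O(notify_kin).
Premise 7, O(release_detainee → ¬notify_kin), contraposes to O(notify_kin → ¬release_detainee); with O(notify_kin) we get O(¬release_detainee).
Premises 1, 3, 6, 10, 12 do not contribute to this derivation.
Thus O(¬release_detainee), which is F(release_detainee): release_detainee is forbidden.

Forbidden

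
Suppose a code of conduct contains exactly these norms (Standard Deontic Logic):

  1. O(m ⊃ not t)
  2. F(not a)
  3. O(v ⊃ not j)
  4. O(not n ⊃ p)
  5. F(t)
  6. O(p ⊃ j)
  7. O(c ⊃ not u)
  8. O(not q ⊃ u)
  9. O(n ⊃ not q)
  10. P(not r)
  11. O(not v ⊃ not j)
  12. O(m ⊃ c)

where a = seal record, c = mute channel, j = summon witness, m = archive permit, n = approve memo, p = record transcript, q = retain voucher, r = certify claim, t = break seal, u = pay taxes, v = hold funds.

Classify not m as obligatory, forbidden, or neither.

Premises 11 and 3 are O(not v ⊃ not j) and O(v ⊃ not j); every ideal world satisfies not v or v, so in either case not j holds — hence O(not j).
Premise 6 is O(p ⊃ j); contrapositively O(not j ⊃ not p). Since O(not j) holds, K gives O(not p).
Premise 4, O(not n ⊃ p), contraposes to O(not p ⊃ n); with O(not p) we get O(n).
Premise 9 is O(n ⊃ not q); since O(n), deontic closure gives O(not q).
Applying K to premise 8 (O(not q ⊃ u)) and O(not q) yields O(u).
The contrapositive of premise 7 (O(c ⊃ not u)) is O(u ⊃ not c), and O(u) is already established, so O(not c).
Premise 12, O(m ⊃ c), contraposes to O(not c ⊃ not m); with O(not c) we get O(not m).
Premises 1, 2, 5, 10 do not contribute to this derivation.
Hence not m is obligatory.

Obligatory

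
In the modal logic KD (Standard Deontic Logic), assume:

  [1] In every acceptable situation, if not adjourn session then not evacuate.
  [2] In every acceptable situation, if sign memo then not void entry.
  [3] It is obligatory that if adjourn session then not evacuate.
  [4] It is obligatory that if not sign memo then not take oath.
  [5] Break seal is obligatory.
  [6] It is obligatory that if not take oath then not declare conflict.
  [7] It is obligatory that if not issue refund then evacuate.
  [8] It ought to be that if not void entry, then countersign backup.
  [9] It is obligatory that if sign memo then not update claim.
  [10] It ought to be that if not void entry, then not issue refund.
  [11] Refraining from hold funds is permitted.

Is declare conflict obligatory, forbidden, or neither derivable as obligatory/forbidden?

Premises 3 and 1 are O(adjourn_session → ¬evacuate) and O(¬adjourn_session → ¬evacuate); every ideal world satisfies adjourn_session or ¬adjourn_session, so in either case ¬evacuate holds — hence O(¬evacuate).
The contrapositive of premise 7 (O(¬issue_refund → evacuate)) is O(¬evacuate → issue_refund), and O(¬evacuate) is already established, so O(issue_refund).
Premise 10 is O(¬void_entry → ¬issue_refund); contrapositively O(issue_refund → void_entry). Since O(issue_refund) holds, K gives O(void_entry).
The contrapositive of premise 2 (O(sign_memo → ¬void_entry)) is O(void_entry → ¬sign_memo), and O(void_entry) is already established, so O(¬sign_memo).
Applying K to premise 4 (O(¬sign_memo → ¬take_oath)) and O(¬sign_memo) yields O(¬take_oath).
Applying K to premise 6 (O(¬take_oath → ¬declare_conflict)) and O(¬take_oath) yields O(¬declare_conflict).
Premises 5, 8, 9, 11 do not contribute to this derivation.
Thus O(¬declare_conflict), which is F(declare_conflict): declare_conflict is forbidden.

Forbidden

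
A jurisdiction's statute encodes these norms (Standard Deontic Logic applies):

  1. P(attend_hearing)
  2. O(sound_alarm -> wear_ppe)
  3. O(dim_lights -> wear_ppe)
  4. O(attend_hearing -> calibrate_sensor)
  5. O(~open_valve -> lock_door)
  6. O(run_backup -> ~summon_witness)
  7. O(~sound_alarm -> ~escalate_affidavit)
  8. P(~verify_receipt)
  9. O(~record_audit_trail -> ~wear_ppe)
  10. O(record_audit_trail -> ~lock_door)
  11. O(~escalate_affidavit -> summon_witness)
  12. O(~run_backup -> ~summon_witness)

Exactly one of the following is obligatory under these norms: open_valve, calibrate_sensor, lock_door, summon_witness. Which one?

Premises 12 and 6 cover both cases: O(~run_backup -> ~summon_witness) and O(run_backup -> ~summon_witness). Since ~run_backup ∨ run_backup is a tautology, O(~summon_witness) follows.
Premise 11 is O(~escalate_affidavit -> summon_witness); contrapositively O(~summon_witness -> escalate_affidavit). Since O(~summon_witness) holds, K gives O(escalate_affidavit).
Premise 7 is O(~sound_alarm -> ~escalate_affidavit); contrapositively O(escalate_affidavit -> sound_alarm). Since O(escalate_affidavit) holds, K gives O(sound_alarm).
From O(sound_alarm) and premise 2, O(sound_alarm -> wear_ppe), we obtain O(wear_ppe).
Premise 9, O(~record_audit_trail -> ~wear_ppe), contraposes to O(wear_ppe -> record_audit_trail); with O(wear_ppe) we get O(record_audit_trail).
With premise 10, O(record_audit_trail -> ~lock_door), the K-axiom yields O(~lock_door).
The contrapositive of premise 5 (O(~open_valve -> lock_door)) is O(~lock_door -> open_valve), and O(~lock_door) is already established, so O(open_valve).
So O(open_valve) holds — open_valve is obligatory. None of the other listed options is made obligatory by any chain of premises.

open_valve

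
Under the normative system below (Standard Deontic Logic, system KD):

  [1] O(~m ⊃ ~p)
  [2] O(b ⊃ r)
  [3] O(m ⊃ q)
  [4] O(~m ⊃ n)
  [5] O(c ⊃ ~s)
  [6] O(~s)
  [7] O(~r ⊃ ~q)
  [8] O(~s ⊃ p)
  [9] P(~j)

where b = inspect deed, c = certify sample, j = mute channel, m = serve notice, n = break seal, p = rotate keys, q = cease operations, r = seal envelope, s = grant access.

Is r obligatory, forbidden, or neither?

Premise 6 gives O(~s).
From O(~s) and premise 8, O(~s ⊃ p), we obtain O(p).
The contrapositive of premise 1 (O(~m ⊃ ~p)) is O(p ⊃ m), and O(p) is already established, so O(m).
From O(m) and premise 3, O(m ⊃ q), we obtain O(q).
The contrapositive of premise 7 (O(~r ⊃ ~q)) is O(q ⊃ r), and O(q) is already established, so O(r).
Premises 2, 4, 5, 9 do not contribute to this derivation.
Hence r is obligatory.

Obligatory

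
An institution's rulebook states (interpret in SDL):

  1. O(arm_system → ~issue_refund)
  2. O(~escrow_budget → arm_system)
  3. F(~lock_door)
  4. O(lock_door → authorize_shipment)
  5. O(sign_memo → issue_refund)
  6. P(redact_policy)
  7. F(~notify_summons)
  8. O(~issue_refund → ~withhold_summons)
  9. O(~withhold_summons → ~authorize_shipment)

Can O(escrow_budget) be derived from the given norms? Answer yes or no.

Premise 3, F(~lock_door), is equivalent to O(lock_door).
With premise 4, O(lock_door → authorize_shipment), the K-axiom yields O(authorize_shipment).
The contrapositive of premise 9 (O(~withhold_summons → ~authorize_shipment)) is O(authorize_shipment → withhold_summons), and O(authorize_shipment) is already established, so O(withhold_summons).
Premise 8 is O(~issue_refund → ~withhold_summons); contrapositively O(withhold_summons → issue_refund). Since O(withhold_summons) holds, K gives O(issue_refund).
Premise 1, O(arm_system → ~issue_refund), contraposes to O(issue_refund → ~arm_system); with O(issue_refund) we get O(~arm_system).
Premise 2 is O(~escrow_budget → arm_system); contrapositively O(~arm_system → escrow_budget). Since O(~arm_system) holds, K gives O(escrow_budget).
Premises 5, 6, 7 do not contribute to this derivation.
So O(escrow_budget) follows.

Yes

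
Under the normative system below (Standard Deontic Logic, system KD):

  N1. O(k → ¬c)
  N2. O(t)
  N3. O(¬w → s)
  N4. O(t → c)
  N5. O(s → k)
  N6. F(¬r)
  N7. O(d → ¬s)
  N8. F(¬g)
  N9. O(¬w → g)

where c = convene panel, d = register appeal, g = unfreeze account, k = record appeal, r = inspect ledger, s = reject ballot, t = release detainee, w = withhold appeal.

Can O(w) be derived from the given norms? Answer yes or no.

Premise 2 gives O(t).
Premise 4 is O(t → c); since O(t), deontic closure gives O(c).
Premise 1, O(k → ¬c), contraposes to O(c → ¬k); with O(c) we get O(¬k).
Premise 5 is O(s → k); contrapositively O(¬k → ¬s). Since O(¬k) holds, K gives O(¬s).
Premise 3 is O(¬w → s); contrapositively O(¬s → w). Since O(¬s) holds, K gives O(w).
Premises 6, 7, 8, 9 do not contribute to this derivation.
So O(w) follows.

Yes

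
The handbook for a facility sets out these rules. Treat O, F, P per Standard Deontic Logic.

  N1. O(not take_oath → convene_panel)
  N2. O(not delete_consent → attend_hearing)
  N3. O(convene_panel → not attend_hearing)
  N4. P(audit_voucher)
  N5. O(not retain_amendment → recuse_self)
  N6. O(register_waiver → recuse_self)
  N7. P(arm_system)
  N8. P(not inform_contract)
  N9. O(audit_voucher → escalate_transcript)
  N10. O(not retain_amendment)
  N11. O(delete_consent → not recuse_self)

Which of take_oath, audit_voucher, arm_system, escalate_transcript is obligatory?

take_oath

Premise 10 gives O(not retain_amendment).
From O(not retain_amendment) and premise 5, O(not retain_amendment → recuse_self), we obtain O(recuse_self).
The contrapositive of premise 11 (O(delete_consent → not recuse_self)) is O(recuse_self → not delete_consent), and O(recuse_self) is already established, so O(not delete_consent).
Premise 2 is O(not delete_consent → attend_hearing); since O(not delete_consent), deontic closure gives O(attend_hearing).
The contrapositive of premise 3 (O(convene_panel → not attend_hearing)) is O(attend_hearing → not convene_panel), and O(attend_hearing) is already established, so O(not convene_panel).
Premise 1 is O(not take_oath → convene_panel); contrapositively O(not convene_panel → take_oath). Since O(not convene_panel) holds, K gives O(take_oath).
So O(take_oath) holds — take_oath is obligatory. None of the other listed options is made obligatory by any chain of premises.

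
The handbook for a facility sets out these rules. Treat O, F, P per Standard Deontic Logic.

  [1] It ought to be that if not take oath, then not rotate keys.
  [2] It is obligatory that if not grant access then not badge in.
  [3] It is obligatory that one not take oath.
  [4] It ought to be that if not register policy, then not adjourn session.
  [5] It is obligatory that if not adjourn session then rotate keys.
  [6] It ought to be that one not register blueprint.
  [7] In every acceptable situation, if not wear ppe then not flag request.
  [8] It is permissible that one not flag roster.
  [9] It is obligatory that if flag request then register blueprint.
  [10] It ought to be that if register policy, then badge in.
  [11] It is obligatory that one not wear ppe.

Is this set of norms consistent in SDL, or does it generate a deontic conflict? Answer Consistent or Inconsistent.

Consistent

Premise 9 is O(flag_request → register_blueprint), but O(flag_request) is not derivable from the premises, so it does not yield O(register_blueprint).
So O(register_blueprint) is not derivable, and the apparent clash with O(¬register_blueprint) does not arise.
A world satisfying every obligation exists (e.g. adjourn_session=true, badge_in=true, flag_request=false, flag_roster=false, grant_access=true, register_blueprint=false, register_policy=true, rotate_keys=false, take_oath=false, wear_ppe=false); no atom is both obligatory and forbidden, so the set is consistent.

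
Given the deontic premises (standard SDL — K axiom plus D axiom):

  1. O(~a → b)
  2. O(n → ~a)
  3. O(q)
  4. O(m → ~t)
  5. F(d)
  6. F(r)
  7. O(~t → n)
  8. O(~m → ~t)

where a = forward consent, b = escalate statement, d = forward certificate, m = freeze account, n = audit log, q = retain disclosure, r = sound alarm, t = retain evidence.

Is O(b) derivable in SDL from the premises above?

Yes

Premises 4 and 8 are O(m → ~t) and O(~m → ~t); every ideal world satisfies m or ~m, so in either case ~t holds — hence O(~t).
Premise 7 is O(~t → n); since O(~t), deontic closure gives O(n).
Premise 2 is O(n → ~a); since O(n), deontic closure gives O(~a).
From O(~a) and premise 1, O(~a → b), we obtain O(b).
Premises 3, 5, 6 do not contribute to this derivation.
So O(b) follows.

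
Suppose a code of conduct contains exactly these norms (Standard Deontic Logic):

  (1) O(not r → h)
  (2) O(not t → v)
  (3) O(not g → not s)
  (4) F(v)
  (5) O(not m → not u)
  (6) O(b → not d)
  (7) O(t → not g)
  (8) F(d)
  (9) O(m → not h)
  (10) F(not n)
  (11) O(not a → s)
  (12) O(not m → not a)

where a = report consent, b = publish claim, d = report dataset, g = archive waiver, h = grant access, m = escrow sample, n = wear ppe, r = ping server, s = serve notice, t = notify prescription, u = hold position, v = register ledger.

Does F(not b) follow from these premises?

No

Premise 6 is O(b → not d); even if O(not d) held, inferring O(b) would be affirming the consequent — invalid.
No other premise forces O(b). An ideal world satisfying every premise can still have not b true, so F(not b) is not derivable.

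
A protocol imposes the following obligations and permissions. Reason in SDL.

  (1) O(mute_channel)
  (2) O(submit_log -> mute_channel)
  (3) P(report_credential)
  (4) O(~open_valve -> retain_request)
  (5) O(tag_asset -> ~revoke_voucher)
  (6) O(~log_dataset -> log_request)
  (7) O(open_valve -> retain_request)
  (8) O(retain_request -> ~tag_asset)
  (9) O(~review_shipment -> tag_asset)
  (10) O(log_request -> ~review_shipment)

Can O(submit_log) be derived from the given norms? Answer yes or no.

No

Premise 2 is O(submit_log -> mute_channel); even if O(mute_channel) held, inferring O(submit_log) would be affirming the consequent — invalid.
No other premise forces O(submit_log). An ideal world satisfying every premise can still have submit_log false, so O(submit_log) is not derivable.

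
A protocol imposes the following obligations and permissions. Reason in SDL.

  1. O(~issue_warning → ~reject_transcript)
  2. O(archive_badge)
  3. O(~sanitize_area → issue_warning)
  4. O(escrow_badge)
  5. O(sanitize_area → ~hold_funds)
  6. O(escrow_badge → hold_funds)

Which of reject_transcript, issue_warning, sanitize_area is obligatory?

Premise 4 gives O(escrow_badge).
Premise 6 is O(escrow_badge → hold_funds); since O(escrow_badge), deontic closure gives O(hold_funds).
The contrapositive of premise 5 (O(sanitize_area → ~hold_funds)) is O(hold_funds → ~sanitize_area), and O(hold_funds) is already established, so O(~sanitize_area).
From O(~sanitize_area) and premise 3, O(~sanitize_area → issue_warning), we obtain O(issue_warning).
So O(issue_warning) holds — issue_warning is obligatory. None of the other listed options is made obligatory by any chain of premises.

issue_warning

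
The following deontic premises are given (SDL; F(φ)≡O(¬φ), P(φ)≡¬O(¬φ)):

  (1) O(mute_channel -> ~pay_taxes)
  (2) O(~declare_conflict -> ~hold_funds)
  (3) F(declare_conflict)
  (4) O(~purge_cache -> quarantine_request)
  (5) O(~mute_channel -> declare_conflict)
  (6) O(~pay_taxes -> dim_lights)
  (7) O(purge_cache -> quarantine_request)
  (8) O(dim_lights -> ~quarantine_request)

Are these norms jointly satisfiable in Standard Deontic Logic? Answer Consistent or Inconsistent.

Inconsistent

By case analysis on purge_cache: premise 7 gives O(purge_cache -> quarantine_request) and premise 4 gives O(~purge_cache -> quarantine_request), so O(quarantine_request) either way.
Premise 8, O(dim_lights -> ~quarantine_request), contraposes to O(quarantine_request -> ~dim_lights); with O(quarantine_request) we get O(~dim_lights).
Premise 6, O(~pay_taxes -> dim_lights), contraposes to O(~dim_lights -> pay_taxes); with O(~dim_lights) we get O(pay_taxes).
Premise 1, O(mute_channel -> ~pay_taxes), contraposes to O(pay_taxes -> ~mute_channel); with O(pay_taxes) we get O(~mute_channel).
From O(~mute_channel) and premise 5, O(~mute_channel -> declare_conflict), we obtain O(declare_conflict).
However, F(declare_conflict) at premise 3 amounts to O(~declare_conflict).
We now have both O(declare_conflict) and O(~declare_conflict) — declare_conflict is simultaneously obligatory and forbidden, violating the D-axiom.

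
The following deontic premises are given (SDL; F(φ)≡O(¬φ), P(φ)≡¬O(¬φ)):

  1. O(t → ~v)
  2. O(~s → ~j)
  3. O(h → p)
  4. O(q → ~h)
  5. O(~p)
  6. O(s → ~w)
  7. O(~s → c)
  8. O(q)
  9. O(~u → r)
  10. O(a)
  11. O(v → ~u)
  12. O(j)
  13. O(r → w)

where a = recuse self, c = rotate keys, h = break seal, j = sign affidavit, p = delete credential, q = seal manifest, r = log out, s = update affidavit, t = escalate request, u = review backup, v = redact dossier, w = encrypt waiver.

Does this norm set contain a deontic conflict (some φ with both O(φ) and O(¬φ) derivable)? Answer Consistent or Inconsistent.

Premise 3 is O(h → p), but O(h) is not derivable from the premises, so it does not yield O(p).
So O(p) is not derivable, and the apparent clash with O(~p) does not arise.
A world satisfying every obligation exists (e.g. a=true, c=false, h=false, j=true, p=false, q=true, r=false, s=true, t=false, u=true, v=false, w=false); no atom is both obligatory and forbidden, so the set is consistent.

Consistent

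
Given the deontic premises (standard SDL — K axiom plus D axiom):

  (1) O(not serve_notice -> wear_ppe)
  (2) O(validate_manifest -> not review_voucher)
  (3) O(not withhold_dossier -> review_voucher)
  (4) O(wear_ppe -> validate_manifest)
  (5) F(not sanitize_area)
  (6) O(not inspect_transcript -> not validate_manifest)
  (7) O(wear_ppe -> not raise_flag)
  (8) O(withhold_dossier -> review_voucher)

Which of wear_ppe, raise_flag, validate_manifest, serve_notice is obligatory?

By case analysis on not withhold_dossier: premise 3 gives O(not withhold_dossier -> review_voucher) and premise 8 gives O(withhold_dossier -> review_voucher), so O(review_voucher) either way.
Premise 2, O(validate_manifest -> not review_voucher), contraposes to O(review_voucher -> not validate_manifest); with O(review_voucher) we get O(not validate_manifest).
The contrapositive of premise 4 (O(wear_ppe -> validate_manifest)) is O(not validate_manifest -> not wear_ppe), and O(not validate_manifest) is already established, so O(not wear_ppe).
Premise 1 is O(not serve_notice -> wear_ppe); contrapositively O(not wear_ppe -> serve_notice). Since O(not wear_ppe) holds, K gives O(serve_notice).
So O(serve_notice) holds — serve_notice is obligatory. None of the other listed options is made obligatory by any chain of premises.

serve_notice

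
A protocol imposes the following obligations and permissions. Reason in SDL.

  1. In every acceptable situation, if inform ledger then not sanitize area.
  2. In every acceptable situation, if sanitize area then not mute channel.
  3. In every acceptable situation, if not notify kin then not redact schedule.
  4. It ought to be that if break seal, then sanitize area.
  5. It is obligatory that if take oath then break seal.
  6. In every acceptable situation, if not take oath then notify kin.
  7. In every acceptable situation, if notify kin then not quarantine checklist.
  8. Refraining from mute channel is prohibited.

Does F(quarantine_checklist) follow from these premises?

Yes

F(¬mute_channel) at premise 8 means O(mute_channel).
Premise 2 is O(sanitize_area → ¬mute_channel); contrapositively O(mute_channel → ¬sanitize_area). Since O(mute_channel) holds, K gives O(¬sanitize_area).
Premise 4 is O(break_seal → sanitize_area); contrapositively O(¬sanitize_area → ¬break_seal). Since O(¬sanitize_area) holds, K gives O(¬break_seal).
The contrapositive of premise 5 (O(take_oath → break_seal)) is O(¬break_seal → ¬take_oath), and O(¬break_seal) is already established, so O(¬take_oath).
Applying K to premise 6 (O(¬take_oath → notify_kin)) and O(¬take_oath) yields O(notify_kin).
With premise 7, O(notify_kin → ¬quarantine_checklist), the K-axiom yields O(¬quarantine_checklist).
Premises 1, 3 do not contribute to this derivation.
So O(¬quarantine_checklist) holds, i.e. F(quarantine_checklist). The claim follows.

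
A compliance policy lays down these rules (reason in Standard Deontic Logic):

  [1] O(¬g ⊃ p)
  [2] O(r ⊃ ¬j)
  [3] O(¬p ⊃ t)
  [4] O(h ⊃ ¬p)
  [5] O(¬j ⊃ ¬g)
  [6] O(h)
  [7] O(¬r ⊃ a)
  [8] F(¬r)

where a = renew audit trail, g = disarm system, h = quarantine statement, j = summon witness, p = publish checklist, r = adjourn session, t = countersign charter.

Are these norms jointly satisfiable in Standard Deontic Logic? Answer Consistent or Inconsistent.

Premise 8, F(¬r), is equivalent to O(r).
From O(r) and premise 2, O(r ⊃ ¬j), we obtain O(¬j).
With premise 5, O(¬j ⊃ ¬g), the K-axiom yields O(¬g).
Applying K to premise 1 (O(¬g ⊃ p)) and O(¬g) yields O(p).
Premise 4, O(h ⊃ ¬p), contraposes to O(p ⊃ ¬h); with O(p) we get O(¬h).
However, premise 6 gives O(h).
We now have both O(¬h) and O(h) — h is simultaneously obligatory and forbidden, violating the D-axiom.

Inconsistent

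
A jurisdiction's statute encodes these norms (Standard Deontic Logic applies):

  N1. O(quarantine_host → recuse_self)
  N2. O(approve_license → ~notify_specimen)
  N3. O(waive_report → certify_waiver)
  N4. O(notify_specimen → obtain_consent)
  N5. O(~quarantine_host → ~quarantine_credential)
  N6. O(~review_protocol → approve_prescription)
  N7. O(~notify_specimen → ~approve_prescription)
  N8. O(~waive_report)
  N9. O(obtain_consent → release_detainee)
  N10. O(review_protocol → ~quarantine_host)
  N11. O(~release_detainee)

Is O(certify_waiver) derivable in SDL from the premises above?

Premise 3 is O(waive_report → certify_waiver), but O(waive_report) is not derivable from the premises, so it does not yield O(certify_waiver).
No other premise forces O(certify_waiver). An ideal world satisfying every premise can still have certify_waiver false, so O(certify_waiver) is not derivable.

No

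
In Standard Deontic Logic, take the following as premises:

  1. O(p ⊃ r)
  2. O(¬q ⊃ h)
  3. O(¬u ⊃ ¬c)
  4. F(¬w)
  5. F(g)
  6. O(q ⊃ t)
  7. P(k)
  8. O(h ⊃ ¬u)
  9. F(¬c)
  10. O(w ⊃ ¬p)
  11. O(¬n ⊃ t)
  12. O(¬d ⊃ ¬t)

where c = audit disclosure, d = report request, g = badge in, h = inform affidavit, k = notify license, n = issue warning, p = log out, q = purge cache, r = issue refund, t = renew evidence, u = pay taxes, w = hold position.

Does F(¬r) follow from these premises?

Premise 1 is O(p ⊃ r), but O(p) is not derivable from the premises, so it does not yield O(r).
No other premise forces O(r). An ideal world satisfying every premise can still have ¬r true, so F(¬r) is not derivable.

No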